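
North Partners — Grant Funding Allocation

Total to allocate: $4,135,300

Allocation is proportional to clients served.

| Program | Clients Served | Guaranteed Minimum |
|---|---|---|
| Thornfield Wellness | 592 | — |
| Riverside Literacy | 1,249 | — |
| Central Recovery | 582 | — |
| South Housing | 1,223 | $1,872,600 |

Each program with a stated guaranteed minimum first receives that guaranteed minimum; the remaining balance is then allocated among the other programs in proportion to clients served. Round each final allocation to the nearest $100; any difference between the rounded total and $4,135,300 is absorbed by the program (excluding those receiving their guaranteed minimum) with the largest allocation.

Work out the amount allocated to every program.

Thornfield Wellness: $552,800; Riverside Literacy: $1,166,400; Central Recovery: $543,500; South Housing: $1,872,600

Guaranteed amounts: South Housing $1,872,600. Remaining pool $2,262,700.
Remaining pool split over remaining clients served 2,423: Thornfield Wellness 552,834.67 → $552,800; Riverside Literacy 1,166,369.09 → $1,166,400; Central Recovery 543,496.24 → $543,500.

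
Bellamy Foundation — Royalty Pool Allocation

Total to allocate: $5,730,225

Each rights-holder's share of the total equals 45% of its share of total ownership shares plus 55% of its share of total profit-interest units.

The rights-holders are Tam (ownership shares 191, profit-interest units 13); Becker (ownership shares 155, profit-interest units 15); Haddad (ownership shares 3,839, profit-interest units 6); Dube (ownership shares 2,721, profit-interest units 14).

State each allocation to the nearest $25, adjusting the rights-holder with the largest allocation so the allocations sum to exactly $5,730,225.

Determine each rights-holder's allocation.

Totals — ownership shares 6,906, profit-interest units 48.
Blended shares (45% ownership shares + 55% profit-interest units): Tam 0.1614; Becker 0.1820; Haddad 0.3189; Dube 0.3377.
Proportional shares: Tam 924,881.42; Becker 1,042,757.20; Haddad 1,827,380.45; Dube 1,935,205.93.
Rounded to nearest $25: Tam $924,875; Becker $1,042,750; Haddad $1,827,375; Dube $1,935,200. Sum = $5,730,200.
Difference $5,730,225 − $5,730,200 = +$25 applied to largest allocation (Dube): Dube becomes $1,935,225.

Tam: $924,875 | Becker: $1,042,750 | Haddad: $1,827,375 | Dube: $1,935,225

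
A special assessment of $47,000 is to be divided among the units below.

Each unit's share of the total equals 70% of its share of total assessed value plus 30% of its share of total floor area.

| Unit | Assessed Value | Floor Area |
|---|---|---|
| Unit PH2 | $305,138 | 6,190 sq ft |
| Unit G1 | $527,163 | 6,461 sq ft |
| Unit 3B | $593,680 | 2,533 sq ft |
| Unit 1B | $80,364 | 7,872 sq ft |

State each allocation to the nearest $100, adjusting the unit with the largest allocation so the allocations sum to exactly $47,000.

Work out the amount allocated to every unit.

Unit PH2: $10,500; Unit G1: $15,400; Unit 3B: $14,500; Unit 1B: $6,600

Totals — assessed value 1,506,345, floor area 23,056.
Blended shares (70% assessed value + 30% floor area): Unit PH2 0.2223; Unit G1 0.3290; Unit 3B 0.3088; Unit 1B 0.1398.
Proportional shares: Unit PH2 10,450.02; Unit G1 15,464.99; Unit 3B 14,515.60; Unit 1B 6,569.38.
Rounded to nearest $100: Unit PH2 $10,500; Unit G1 $15,500; Unit 3B $14,500; Unit 1B $6,600. Sum = $47,100.
Difference $47,000 − $47,100 = −$100 applied to largest allocation (Unit G1): Unit G1 becomes $15,400.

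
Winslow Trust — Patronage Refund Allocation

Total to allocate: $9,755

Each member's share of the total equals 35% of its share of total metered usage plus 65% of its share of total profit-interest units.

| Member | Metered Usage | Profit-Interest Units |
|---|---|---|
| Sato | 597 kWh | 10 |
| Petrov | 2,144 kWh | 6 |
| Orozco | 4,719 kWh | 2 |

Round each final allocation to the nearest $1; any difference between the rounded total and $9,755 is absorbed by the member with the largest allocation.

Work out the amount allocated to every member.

Metered usage total 7,460; profit-interest units total 18.
Blended shares (35% metered usage + 65% profit-interest units): Sato 0.3891; Petrov 0.3173; Orozco 0.2936.
Proportional shares: Sato 3,795.87; Petrov 3,094.84; Orozco 2,864.29.
At nearest $1: Sato $3,796; Petrov $3,095; Orozco $2,864. Sum = $9,755.
Rounded total matches; no reconciliation needed.

Sato: $3,796 · Petrov: $3,095 · Orozco: $2,864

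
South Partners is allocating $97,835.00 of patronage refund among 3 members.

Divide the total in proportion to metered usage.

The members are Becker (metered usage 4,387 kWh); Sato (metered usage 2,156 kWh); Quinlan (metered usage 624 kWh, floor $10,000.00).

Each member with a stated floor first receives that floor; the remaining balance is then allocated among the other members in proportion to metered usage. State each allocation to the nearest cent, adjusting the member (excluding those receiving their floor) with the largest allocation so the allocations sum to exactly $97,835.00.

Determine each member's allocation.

Guaranteed amounts: Quinlan $10,000.00. Residual $87,835.00.
Residual split over remaining metered usage 6,543: Becker 58,892.2734 → $58,892.27; Sato 28,942.7266 → $28,942.73.

Becker: $58,892.27 · Sato: $28,942.73 · Quinlan: $10,000.00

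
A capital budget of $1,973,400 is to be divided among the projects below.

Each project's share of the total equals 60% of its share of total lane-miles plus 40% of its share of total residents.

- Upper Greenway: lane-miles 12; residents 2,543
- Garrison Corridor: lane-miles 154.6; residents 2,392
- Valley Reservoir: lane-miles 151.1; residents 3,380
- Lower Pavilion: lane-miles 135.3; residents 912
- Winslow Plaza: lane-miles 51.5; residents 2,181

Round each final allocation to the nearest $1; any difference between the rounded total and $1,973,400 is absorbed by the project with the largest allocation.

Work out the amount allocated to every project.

Lane-miles total 504.5; residents total 11,408.
Combined weights (60% lane-miles + 40% residents): Upper Greenway 0.1034; Garrison Corridor 0.2677; Valley Reservoir 0.2982; Lower Pavilion 0.1929; Winslow Plaza 0.1377.
Raw shares: Upper Greenway 204,122.68; Garrison Corridor 528,350.58; Valley Reservoir 588,499.45; Lower Pavilion 380,647.85; Winslow Plaza 271,779.43.
Rounded to nearest $1: Upper Greenway $204,123; Garrison Corridor $528,351; Valley Reservoir $588,499; Lower Pavilion $380,648; Winslow Plaza $271,779. Sum = $1,973,400.
No rounding difference to absorb.

Upper Greenway: $204,123; Garrison Corridor: $528,351; Valley Reservoir: $588,499; Lower Pavilion: $380,648; Winslow Plaza: $271,779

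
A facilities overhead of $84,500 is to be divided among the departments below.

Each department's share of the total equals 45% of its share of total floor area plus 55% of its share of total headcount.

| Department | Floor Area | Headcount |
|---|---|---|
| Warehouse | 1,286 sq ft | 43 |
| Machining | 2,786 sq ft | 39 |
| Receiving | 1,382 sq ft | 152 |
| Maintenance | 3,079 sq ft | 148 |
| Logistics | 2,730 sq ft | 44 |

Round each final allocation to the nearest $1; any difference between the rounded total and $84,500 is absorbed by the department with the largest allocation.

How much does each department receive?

Warehouse: $9,033; Machining: $13,661; Receiving: $21,248; Maintenance: $26,541; Logistics: $14,017

Totals — floor area 11,263, headcount 426.
Blended shares (45% floor area + 55% headcount): Warehouse 0.1069; Machining 0.1617; Receiving 0.2515; Maintenance 0.3141; Logistics 0.1659.
Unrounded shares: Warehouse 9,032.80; Machining 13,660.56; Receiving 21,248.40; Maintenance 26,541.25; Logistics 14,016.98.
Rounded to nearest $1: Warehouse $9,033; Machining $13,661; Receiving $21,248; Maintenance $26,541; Logistics $14,017. Sum = $84,500.
No rounding difference to absorb.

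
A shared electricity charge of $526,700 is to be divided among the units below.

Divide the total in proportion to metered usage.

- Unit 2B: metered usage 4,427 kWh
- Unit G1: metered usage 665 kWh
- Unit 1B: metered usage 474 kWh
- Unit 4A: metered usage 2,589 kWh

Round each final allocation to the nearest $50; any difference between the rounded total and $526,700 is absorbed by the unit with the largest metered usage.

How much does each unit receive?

Total metered usage = 8,155.
Raw shares: Unit 2B 4,427/8,155 × $526,700 = 285,922.86; Unit G1 665/8,155 × $526,700 = 42,949.79; Unit 1B 474/8,155 × $526,700 = 30,613.83; Unit 4A 2,589/8,155 × $526,700 = 167,213.53.
At nearest $50: Unit 2B $285,900; Unit G1 $42,950; Unit 1B $30,600; Unit 4A $167,200. Sum = $526,650.
Difference $526,700 − $526,650 = +$50 applied to largest metered usage (Unit 2B): Unit 2B becomes $285,950.

Unit 2B: $285,950; Unit G1: $42,950; Unit 1B: $30,600; Unit 4A: $167,200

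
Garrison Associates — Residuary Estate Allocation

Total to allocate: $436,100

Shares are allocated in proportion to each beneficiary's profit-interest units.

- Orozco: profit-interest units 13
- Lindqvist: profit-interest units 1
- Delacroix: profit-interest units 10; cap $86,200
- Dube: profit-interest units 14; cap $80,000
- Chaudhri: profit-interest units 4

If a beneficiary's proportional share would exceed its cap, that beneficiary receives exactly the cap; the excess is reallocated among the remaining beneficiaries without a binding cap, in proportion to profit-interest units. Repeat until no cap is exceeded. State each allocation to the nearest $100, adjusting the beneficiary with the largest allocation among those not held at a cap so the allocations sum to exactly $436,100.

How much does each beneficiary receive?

Orozco: $194,900; Lindqvist: $15,000; Delacroix: $86,200; Dube: $80,000; Chaudhri: $60,000

Total profit-interest units = 42.
Unconstrained shares: Orozco 134,983.33; Lindqvist 10,383.33; Delacroix 103,833.33; Dube 145,366.67; Chaudhri 41,533.33.
Capped: Delacroix ($86,200), Dube ($80,000); remaining pool $269,900 reallocated over remaining profit-interest units 18.
Remaining shares: Orozco 194,927.78 → $194,900; Lindqvist 14,994.44 → $15,000; Chaudhri 59,977.78 → $60,000.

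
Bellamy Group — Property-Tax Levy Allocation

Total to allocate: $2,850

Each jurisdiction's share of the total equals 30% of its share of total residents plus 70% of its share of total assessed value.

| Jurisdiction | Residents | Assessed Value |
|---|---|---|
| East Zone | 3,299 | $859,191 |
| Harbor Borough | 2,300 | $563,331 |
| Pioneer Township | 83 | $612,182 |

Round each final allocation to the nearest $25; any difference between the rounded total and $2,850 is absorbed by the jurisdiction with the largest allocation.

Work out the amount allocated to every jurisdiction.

East Zone: $1,325 · Harbor Borough: $900 · Pioneer Township: $625

Residents total 5,682; assessed value total 2,034,704.
Composite weights (30% residents + 70% assessed value): East Zone 0.4698; Harbor Borough 0.3152; Pioneer Township 0.2150.
Unrounded shares: East Zone 1,338.84; Harbor Borough 898.43; Pioneer Township 612.73.
Rounded to nearest $25: East Zone $1,350; Harbor Borough $900; Pioneer Township $625. Sum = $2,875.
Difference $2,850 − $2,875 = −$25 applied to largest allocation (East Zone): East Zone becomes $1,325.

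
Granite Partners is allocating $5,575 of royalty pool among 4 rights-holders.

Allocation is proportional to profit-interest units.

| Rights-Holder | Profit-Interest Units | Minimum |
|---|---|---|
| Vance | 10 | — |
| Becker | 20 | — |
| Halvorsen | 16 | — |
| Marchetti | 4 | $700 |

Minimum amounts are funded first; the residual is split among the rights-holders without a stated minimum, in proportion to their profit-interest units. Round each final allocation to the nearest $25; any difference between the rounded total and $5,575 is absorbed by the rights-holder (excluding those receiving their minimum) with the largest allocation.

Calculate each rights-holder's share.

Guaranteed amounts: Marchetti $700. Remaining pool $4,875.
Remaining pool split over remaining profit-interest units 46: Vance 1,059.78 → $1,050; Becker 2,119.57 → $2,125; Halvorsen 1,695.65 → $1,700.

Vance: $1,050 · Becker: $2,125 · Halvorsen: $1,700 · Marchetti: $700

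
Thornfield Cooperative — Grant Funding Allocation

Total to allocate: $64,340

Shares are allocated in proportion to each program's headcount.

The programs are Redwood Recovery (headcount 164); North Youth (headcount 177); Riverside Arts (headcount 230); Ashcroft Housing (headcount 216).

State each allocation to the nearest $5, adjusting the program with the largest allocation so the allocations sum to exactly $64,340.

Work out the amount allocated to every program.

Headcount total: 787.
Raw shares: Redwood Recovery 164/787 × $64,340 = 13,407.57; North Youth 177/787 × $64,340 = 14,470.37; Riverside Arts 230/787 × $64,340 = 18,803.30; Ashcroft Housing 216/787 × $64,340 = 17,658.75.
After rounding ($5): Redwood Recovery $13,410; North Youth $14,470; Riverside Arts $18,805; Ashcroft Housing $17,660. Sum = $64,345.
Difference $64,340 − $64,345 = −$5 applied to largest allocation (Riverside Arts): Riverside Arts becomes $18,800.

Redwood Recovery: $13,410 | North Youth: $14,470 | Riverside Arts: $18,800 | Ashcroft Housing: $17,660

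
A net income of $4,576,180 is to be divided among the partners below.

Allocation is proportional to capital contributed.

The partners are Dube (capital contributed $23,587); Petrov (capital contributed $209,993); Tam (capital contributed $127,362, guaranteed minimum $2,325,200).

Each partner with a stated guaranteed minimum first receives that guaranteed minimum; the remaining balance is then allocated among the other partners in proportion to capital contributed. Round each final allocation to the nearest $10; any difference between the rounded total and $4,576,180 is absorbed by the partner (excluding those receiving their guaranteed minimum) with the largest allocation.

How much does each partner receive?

Fund the minimums — Tam $2,325,200. Residual $2,250,980.
Residual split over remaining capital contributed 233,580: Dube 227,304.84 → $227,300; Petrov 2,023,675.16 → $2,023,680.

Dube: $227,300 | Petrov: $2,023,680 | Tam: $2,325,200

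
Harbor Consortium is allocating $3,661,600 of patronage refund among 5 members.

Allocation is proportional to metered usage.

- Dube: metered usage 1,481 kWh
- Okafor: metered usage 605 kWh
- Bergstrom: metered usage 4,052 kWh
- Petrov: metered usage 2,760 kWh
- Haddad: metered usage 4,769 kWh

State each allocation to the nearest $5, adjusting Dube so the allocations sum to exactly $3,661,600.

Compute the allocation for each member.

Dube: $396,780; Okafor: $162,090; Bergstrom: $1,085,595; Petrov: $739,445; Haddad: $1,277,690

Sum of metered usage: 13,667.
Unrounded shares: Dube 1,481/13,667 × $3,661,600 = 396,782.73; Okafor 605/13,667 × $3,661,600 = 162,088.83; Bergstrom 4,052/13,667 × $3,661,600 = 1,085,593.27; Petrov 2,760/13,667 × $3,661,600 = 739,446.55; Haddad 4,769/13,667 × $3,661,600 = 1,277,688.62.
After rounding ($5): Dube $396,785; Okafor $162,090; Bergstrom $1,085,595; Petrov $739,445; Haddad $1,277,690. Sum = $3,661,605.
Difference $3,661,600 − $3,661,605 = −$5 applied to Dube: Dube becomes $396,780.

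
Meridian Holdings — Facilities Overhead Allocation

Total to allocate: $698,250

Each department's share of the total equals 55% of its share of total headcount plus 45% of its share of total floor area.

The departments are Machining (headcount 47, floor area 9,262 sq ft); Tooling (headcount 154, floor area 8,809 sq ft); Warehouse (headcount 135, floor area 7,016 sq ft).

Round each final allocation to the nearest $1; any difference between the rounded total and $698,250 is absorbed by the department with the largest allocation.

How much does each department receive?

Machining: $169,725; Tooling: $286,349; Warehouse: $242,176

Headcount total 336; floor area total 25,087.
Composite weights (55% headcount + 45% floor area): Machining 0.2431; Tooling 0.4101; Warehouse 0.3468.
Raw shares: Machining 169,725.28; Tooling 286,349.15; Warehouse 242,175.57.
At nearest $1: Machining $169,725; Tooling $286,349; Warehouse $242,176. Sum = $698,250.
Rounded total matches; no reconciliation needed.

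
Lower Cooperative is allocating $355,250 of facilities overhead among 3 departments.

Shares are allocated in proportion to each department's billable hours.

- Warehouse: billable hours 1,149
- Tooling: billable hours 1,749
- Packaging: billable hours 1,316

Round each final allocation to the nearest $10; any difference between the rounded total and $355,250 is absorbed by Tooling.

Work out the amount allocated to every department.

Warehouse: $96,860; Tooling: $147,450; Packaging: $110,940

Total billable hours = 4,214.
Pro-rata amounts: Warehouse 1,149/4,214 × $355,250 = 96,863.37; Tooling 1,749/4,214 × $355,250 = 147,444.77; Packaging 1,316/4,214 × $355,250 = 110,941.86.
Rounded to nearest $10: Warehouse $96,860; Tooling $147,440; Packaging $110,940. Sum = $355,240.
Difference $355,250 − $355,240 = +$10 applied to Tooling: Tooling becomes $147,450.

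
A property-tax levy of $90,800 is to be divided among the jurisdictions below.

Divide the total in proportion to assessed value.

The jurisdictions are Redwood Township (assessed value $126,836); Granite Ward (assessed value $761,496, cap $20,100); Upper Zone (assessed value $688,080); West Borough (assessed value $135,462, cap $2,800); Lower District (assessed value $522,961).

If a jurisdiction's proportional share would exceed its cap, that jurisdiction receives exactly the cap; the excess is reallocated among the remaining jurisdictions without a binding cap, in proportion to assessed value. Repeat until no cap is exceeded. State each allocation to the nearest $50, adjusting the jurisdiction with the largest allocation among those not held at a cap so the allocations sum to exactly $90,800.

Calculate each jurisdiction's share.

Sum of assessed value: 2,234,835.
Proportional shares (ignoring caps): Redwood Township 5,153.27; Granite Ward 30,939.12; Upper Zone 27,956.28; West Borough 5,503.74; Lower District 21,247.59.
Capped: Granite Ward ($20,100), West Borough ($2,800); balance $67,900 reallocated over remaining assessed value 1,337,877.
Shares after redistribution: Redwood Township 6,437.19 → $6,450; Upper Zone 34,921.47 → $34,900; Lower District 26,541.34 → $26,550.

Redwood Township: $6,450; Granite Ward: $20,100; Upper Zone: $34,900; West Borough: $2,800; Lower District: $26,550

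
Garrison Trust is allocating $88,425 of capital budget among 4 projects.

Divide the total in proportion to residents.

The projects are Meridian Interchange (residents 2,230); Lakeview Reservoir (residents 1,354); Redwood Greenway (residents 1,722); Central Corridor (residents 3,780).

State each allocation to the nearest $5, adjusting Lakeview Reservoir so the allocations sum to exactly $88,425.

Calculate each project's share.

Residents total: 9,086.
Pro-rata amounts: Meridian Interchange 2,230/9,086 × $88,425 = 21,702.37; Lakeview Reservoir 1,354/9,086 × $88,425 = 13,177.14; Redwood Greenway 1,722/9,086 × $88,425 = 16,758.51; Central Corridor 3,780/9,086 × $88,425 = 36,786.98.
Rounded to nearest $5: Meridian Interchange $21,700; Lakeview Reservoir $13,175; Redwood Greenway $16,760; Central Corridor $36,785. Sum = $88,420.
Difference $88,425 − $88,420 = +$5 applied to Lakeview Reservoir: Lakeview Reservoir becomes $13,180.

Meridian Interchange: $21,700 | Lakeview Reservoir: $13,180 | Redwood Greenway: $16,760 | Central Corridor: $36,785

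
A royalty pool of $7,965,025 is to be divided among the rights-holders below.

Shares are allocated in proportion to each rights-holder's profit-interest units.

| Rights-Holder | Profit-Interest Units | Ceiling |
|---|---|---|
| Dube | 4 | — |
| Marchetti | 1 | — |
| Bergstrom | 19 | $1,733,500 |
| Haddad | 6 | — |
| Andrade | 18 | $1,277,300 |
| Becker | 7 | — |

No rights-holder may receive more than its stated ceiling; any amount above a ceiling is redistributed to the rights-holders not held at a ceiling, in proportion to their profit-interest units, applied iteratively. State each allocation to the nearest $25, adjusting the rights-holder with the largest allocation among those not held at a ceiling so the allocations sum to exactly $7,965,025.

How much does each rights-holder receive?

Combined profit-interest units = 55.
Proportional shares (ignoring caps): Dube 579,274.55; Marchetti 144,818.64; Bergstrom 2,751,554.09; Haddad 868,911.82; Andrade 2,606,735.45; Becker 1,013,730.45.
Held at cap: Bergstrom ($1,733,500), Andrade ($1,277,300); remaining pool $4,954,225 reallocated over remaining profit-interest units 18.
Shares after redistribution: Dube 1,100,938.89 → $1,100,950; Marchetti 275,234.72 → $275,225; Haddad 1,651,408.33 → $1,651,400; Becker 1,926,643.06 → $1,926,650.

Dube: $1,100,950; Marchetti: $275,225; Bergstrom: $1,733,500; Haddad: $1,651,400; Andrade: $1,277,300; Becker: $1,926,650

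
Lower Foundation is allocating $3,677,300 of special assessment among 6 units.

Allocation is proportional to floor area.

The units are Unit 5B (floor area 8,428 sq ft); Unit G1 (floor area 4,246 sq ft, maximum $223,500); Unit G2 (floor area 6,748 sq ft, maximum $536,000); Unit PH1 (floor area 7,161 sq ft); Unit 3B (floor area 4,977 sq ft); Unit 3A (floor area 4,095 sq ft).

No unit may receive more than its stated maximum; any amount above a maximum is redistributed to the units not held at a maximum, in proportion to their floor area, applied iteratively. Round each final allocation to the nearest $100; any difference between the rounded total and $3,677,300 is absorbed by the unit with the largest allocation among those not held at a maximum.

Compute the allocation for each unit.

Unit 5B: $997,100 · Unit G1: $223,500 · Unit G2: $536,000 · Unit PH1: $847,300 · Unit 3B: $588,900 · Unit 3A: $484,500

Sum of floor area: 35,655.
Proportional shares (ignoring caps): Unit 5B 869,226.88; Unit G1 437,913.78; Unit G2 695,959.06; Unit PH1 738,554.07; Unit 3B 513,305.91; Unit 3A 422,340.30.
Held at cap: Unit G1 ($223,500), Unit G2 ($536,000); remaining pool $2,917,800 reallocated over remaining floor area 24,661.
Redistributed shares: Unit 5B 997,170.37 → $997,200; Unit PH1 847,263.53 → $847,300; Unit 3B 588,860.57 → $588,900; Unit 3A 484,505.54 → $484,500.
Rounding difference −$100 applied to Unit 5B → $997,100.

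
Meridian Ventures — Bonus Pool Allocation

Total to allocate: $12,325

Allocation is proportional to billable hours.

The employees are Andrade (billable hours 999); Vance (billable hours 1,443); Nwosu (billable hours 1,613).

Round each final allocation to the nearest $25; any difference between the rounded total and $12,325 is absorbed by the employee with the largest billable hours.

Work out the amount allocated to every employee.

Andrade: $3,025; Vance: $4,375; Nwosu: $4,925

Sum of billable hours: 4,055.
Proportional shares: Andrade 999/4,055 × $12,325 = 3,036.42; Vance 1,443/4,055 × $12,325 = 4,385.94; Nwosu 1,613/4,055 × $12,325 = 4,902.64.
Rounded to nearest $25: Andrade $3,025; Vance $4,375; Nwosu $4,900. Sum = $12,300.
Difference $12,325 − $12,300 = +$25 applied to largest billable hours (Nwosu): Nwosu becomes $4,925.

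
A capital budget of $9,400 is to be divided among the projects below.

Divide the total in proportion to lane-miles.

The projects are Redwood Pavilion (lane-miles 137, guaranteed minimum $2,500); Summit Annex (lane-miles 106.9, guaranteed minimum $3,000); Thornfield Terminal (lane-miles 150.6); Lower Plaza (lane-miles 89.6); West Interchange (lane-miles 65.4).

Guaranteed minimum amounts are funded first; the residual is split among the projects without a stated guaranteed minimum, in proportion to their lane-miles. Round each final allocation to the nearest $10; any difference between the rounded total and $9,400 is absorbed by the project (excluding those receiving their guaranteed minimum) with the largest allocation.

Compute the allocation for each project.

Redwood Pavilion: $2,500 | Summit Annex: $3,000 | Thornfield Terminal: $1,930 | Lower Plaza: $1,140 | West Interchange: $830

Fund the minimums — Redwood Pavilion $2,500; Summit Annex $3,000. Balance $3,900.
Balance split over remaining lane-miles 305.6: Thornfield Terminal 1,921.92 → $1,920; Lower Plaza 1,143.46 → $1,140; West Interchange 834.62 → $830.
Rounding difference +$10 applied to Thornfield Terminal → $1,930.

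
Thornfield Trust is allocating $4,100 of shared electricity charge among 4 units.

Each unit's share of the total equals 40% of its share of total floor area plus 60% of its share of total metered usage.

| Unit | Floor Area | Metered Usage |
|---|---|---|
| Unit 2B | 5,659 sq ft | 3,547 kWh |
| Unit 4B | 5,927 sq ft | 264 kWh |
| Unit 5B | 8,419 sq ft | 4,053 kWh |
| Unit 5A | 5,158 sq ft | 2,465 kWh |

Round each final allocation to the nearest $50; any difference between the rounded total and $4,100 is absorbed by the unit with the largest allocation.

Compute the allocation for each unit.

Totals — floor area 25,163, metered usage 10,329.
Composite weights (40% floor area + 60% metered usage): Unit 2B 0.2960; Unit 4B 0.1096; Unit 5B 0.3693; Unit 5A 0.2252.
Raw shares: Unit 2B 1,213.59; Unit 4B 449.17; Unit 5B 1,513.99; Unit 5A 923.25.
At nearest $50: Unit 2B $1,200; Unit 4B $450; Unit 5B $1,500; Unit 5A $900. Sum = $4,050.
Difference $4,100 − $4,050 = +$50 applied to largest allocation (Unit 5B): Unit 5B becomes $1,550.

Unit 2B: $1,200 · Unit 4B: $450 · Unit 5B: $1,550 · Unit 5A: $900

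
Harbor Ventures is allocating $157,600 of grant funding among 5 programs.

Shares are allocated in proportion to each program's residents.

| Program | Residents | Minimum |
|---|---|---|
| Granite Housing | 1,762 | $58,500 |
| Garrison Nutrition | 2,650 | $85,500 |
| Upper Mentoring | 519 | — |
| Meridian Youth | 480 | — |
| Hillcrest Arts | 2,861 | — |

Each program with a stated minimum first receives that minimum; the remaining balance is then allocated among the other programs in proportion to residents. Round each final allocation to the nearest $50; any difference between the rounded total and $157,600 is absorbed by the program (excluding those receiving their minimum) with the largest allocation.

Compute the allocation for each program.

Guaranteed amounts: Granite Housing $58,500; Garrison Nutrition $85,500. Balance $13,600.
Balance split over remaining residents 3,860: Upper Mentoring 1,828.60 → $1,850; Meridian Youth 1,691.19 → $1,700; Hillcrest Arts 10,080.21 → $10,100.
Rounding difference −$50 applied to Hillcrest Arts → $10,050.

Granite Housing: $58,500 · Garrison Nutrition: $85,500 · Upper Mentoring: $1,850 · Meridian Youth: $1,700 · Hillcrest Arts: $10,050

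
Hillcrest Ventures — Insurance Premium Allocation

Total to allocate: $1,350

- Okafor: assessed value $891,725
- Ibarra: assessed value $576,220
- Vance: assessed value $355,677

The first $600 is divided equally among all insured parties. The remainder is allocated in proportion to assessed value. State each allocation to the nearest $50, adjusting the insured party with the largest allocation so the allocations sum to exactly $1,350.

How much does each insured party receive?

First tranche $600 split equally: $200 each.
Remainder $750 by assessed value (total 1,823,622): Okafor 366.74 → $350; Ibarra 236.98 → $250; Vance 146.28 → $150.
Totals: Okafor $200 + $350 = $550; Ibarra $200 + $250 = $450; Vance $200 + $150 = $350.

Okafor: $550; Ibarra: $450; Vance: $350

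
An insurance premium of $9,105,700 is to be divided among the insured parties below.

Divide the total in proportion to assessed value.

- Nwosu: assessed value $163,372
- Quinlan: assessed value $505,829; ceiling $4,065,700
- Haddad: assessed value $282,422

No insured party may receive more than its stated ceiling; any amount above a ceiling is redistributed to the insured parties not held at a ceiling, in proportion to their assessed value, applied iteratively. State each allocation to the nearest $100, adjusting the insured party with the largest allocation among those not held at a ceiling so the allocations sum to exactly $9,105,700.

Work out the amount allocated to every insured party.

Assessed value total: 951,623.
Proportional shares (ignoring caps): Nwosu 1,563,241.35; Quinlan 4,840,075.46; Haddad 2,702,383.20.
Held at cap: Quinlan ($4,065,700); balance $5,040,000 reallocated over remaining assessed value 445,794.
Remaining shares: Nwosu 1,847,029.97 → $1,847,000; Haddad 3,192,970.03 → $3,193,000.

Nwosu: $1,847,000; Quinlan: $4,065,700; Haddad: $3,193,000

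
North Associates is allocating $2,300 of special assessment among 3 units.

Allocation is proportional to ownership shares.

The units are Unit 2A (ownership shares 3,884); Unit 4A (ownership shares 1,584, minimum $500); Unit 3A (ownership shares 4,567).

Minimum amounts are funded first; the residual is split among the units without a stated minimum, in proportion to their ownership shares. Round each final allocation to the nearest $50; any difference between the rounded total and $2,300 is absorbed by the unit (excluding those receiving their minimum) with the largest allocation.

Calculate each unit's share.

Guaranteed amounts: Unit 4A $500. Balance $1,800.
Balance split over remaining ownership shares 8,451: Unit 2A 827.26 → $850; Unit 3A 972.74 → $950.

Unit 2A: $850 · Unit 4A: $500 · Unit 3A: $950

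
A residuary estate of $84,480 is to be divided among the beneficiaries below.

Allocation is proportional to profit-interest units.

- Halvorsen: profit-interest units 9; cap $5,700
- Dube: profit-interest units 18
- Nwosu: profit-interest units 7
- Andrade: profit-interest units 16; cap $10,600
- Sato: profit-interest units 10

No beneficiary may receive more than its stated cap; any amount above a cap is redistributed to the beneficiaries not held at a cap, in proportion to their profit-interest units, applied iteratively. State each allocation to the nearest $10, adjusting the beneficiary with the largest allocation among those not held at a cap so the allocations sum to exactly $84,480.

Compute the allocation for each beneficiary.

Halvorsen: $5,700 | Dube: $35,060 | Nwosu: $13,640 | Andrade: $10,600 | Sato: $19,480

Sum of profit-interest units: 60.
Proportional shares (ignoring caps): Halvorsen 12,672.00; Dube 25,344.00; Nwosu 9,856.00; Andrade 22,528.00; Sato 14,080.00.
Held at cap: Halvorsen ($5,700), Andrade ($10,600); residual $68,180 reallocated over remaining profit-interest units 35.
Shares after redistribution: Dube 35,064.00 → $35,060; Nwosu 13,636.00 → $13,640; Sato 19,480.00 → $19,480.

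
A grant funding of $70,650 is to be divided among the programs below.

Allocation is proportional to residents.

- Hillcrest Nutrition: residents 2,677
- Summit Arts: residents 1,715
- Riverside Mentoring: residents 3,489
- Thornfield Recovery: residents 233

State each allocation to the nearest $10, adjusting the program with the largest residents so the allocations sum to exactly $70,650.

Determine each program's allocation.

Hillcrest Nutrition: $23,310; Summit Arts: $14,930; Riverside Mentoring: $30,380; Thornfield Recovery: $2,030

Total residents = 2,677 + 1,715 + 3,489 + 233 = 8,114.
Pro-rata amounts: Hillcrest Nutrition 23,309.10; Summit Arts 14,932.80; Riverside Mentoring 30,379.33; Thornfield Recovery 2,028.77.
At nearest $10: Hillcrest Nutrition $23,310; Summit Arts $14,930; Riverside Mentoring $30,380; Thornfield Recovery $2,030. Sum = $70,650.
Rounded total matches; no reconciliation needed.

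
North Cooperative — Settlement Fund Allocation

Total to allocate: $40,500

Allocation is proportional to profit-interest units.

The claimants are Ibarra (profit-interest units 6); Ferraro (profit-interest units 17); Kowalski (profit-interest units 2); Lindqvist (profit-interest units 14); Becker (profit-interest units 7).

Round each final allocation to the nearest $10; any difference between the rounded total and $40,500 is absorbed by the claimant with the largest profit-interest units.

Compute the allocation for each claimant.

Ibarra: $5,280 · Ferraro: $14,970 · Kowalski: $1,760 · Lindqvist: $12,330 · Becker: $6,160

Profit-interest units total: 6 + 17 + 2 + 14 + 7 = 46.
Proportional shares: Ibarra 5,282.61; Ferraro 14,967.39; Kowalski 1,760.87; Lindqvist 12,326.09; Becker 6,163.04.
Rounded to nearest $10: Ibarra $5,280; Ferraro $14,970; Kowalski $1,760; Lindqvist $12,330; Becker $6,160. Sum = $40,500.
No rounding difference to absorb.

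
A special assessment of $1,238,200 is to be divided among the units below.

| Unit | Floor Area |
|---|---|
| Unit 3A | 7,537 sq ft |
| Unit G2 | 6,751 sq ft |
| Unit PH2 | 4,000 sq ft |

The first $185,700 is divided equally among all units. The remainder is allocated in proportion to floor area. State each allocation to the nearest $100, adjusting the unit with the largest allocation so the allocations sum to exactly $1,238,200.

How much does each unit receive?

$185,700 shared equally gives $61,900 per unit.
Remainder $1,052,500 by floor area (total 18,288): Unit 3A 433,764.90 → $433,800; Unit G2 388,529.50 → $388,500; Unit PH2 230,205.60 → $230,200.
Totals: Unit 3A $61,900 + $433,800 = $495,700; Unit G2 $61,900 + $388,500 = $450,400; Unit PH2 $61,900 + $230,200 = $292,100.

Unit 3A: $495,700; Unit G2: $450,400; Unit PH2: $292,100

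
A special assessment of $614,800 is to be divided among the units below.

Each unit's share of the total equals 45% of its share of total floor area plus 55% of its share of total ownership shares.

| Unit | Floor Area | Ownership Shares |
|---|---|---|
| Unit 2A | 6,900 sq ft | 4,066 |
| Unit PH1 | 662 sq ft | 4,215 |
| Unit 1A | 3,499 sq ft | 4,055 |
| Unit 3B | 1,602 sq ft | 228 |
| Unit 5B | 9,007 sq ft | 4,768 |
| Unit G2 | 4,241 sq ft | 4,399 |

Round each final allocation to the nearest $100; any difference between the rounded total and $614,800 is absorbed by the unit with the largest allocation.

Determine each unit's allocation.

Totals — floor area 25,911, ownership shares 21,731.
Combined weights (45% floor area + 55% ownership shares): Unit 2A 0.2227; Unit PH1 0.1182; Unit 1A 0.1634; Unit 3B 0.0336; Unit 5B 0.2771; Unit G2 0.1850.
Pro-rata amounts: Unit 2A 136,941.51; Unit PH1 72,654.88; Unit 1A 100,456.79; Unit 3B 20,652.80; Unit 5B 170,361.93; Unit G2 113,732.09.
At nearest $100: Unit 2A $136,900; Unit PH1 $72,700; Unit 1A $100,500; Unit 3B $20,700; Unit 5B $170,400; Unit G2 $113,700. Sum = $614,900.
Difference $614,800 − $614,900 = −$100 applied to largest allocation (Unit 5B): Unit 5B becomes $170,300.

Unit 2A: $136,900 · Unit PH1: $72,700 · Unit 1A: $100,500 · Unit 3B: $20,700 · Unit 5B: $170,300 · Unit G2: $113,700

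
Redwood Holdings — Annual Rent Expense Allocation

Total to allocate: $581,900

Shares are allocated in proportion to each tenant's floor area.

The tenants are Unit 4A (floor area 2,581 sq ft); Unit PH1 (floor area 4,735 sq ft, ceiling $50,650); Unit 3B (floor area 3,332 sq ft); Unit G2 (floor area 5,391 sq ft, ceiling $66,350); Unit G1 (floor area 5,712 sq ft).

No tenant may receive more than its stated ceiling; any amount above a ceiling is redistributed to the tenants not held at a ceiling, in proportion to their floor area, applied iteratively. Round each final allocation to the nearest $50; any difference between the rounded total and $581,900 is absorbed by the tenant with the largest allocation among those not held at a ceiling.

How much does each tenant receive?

Floor area total: 21,751.
Proportional shares (ignoring caps): Unit 4A 69,048.96; Unit PH1 126,674.47; Unit 3B 89,140.31; Unit G2 144,224.31; Unit G1 152,811.95.
Held at cap: Unit PH1 ($50,650), Unit G2 ($66,350); balance $464,900 reallocated over remaining floor area 11,625.
Shares after redistribution: Unit 4A 103,217.80 → $103,200; Unit 3B 133,251.34 → $133,250; Unit G1 228,430.86 → $228,450.

Unit 4A: $103,200; Unit PH1: $50,650; Unit 3B: $133,250; Unit G2: $66,350; Unit G1: $228,450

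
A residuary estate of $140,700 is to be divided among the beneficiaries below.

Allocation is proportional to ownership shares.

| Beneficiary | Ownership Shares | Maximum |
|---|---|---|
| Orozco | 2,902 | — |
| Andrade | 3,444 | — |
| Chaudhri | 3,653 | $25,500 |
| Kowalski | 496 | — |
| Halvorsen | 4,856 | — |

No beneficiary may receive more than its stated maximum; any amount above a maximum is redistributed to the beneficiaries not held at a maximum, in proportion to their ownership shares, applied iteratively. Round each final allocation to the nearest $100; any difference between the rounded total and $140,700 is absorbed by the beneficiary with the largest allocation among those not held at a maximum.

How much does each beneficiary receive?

Total ownership shares = 15,351.
Unconstrained shares: Orozco 26,598.36; Andrade 31,566.07; Chaudhri 33,481.67; Kowalski 4,546.10; Halvorsen 44,507.80.
Cap binds for Chaudhri ($25,500); remaining pool $115,200 reallocated over remaining ownership shares 11,698.
Redistributed shares: Orozco 28,578.42 → $28,600; Andrade 33,915.95 → $33,900; Kowalski 4,884.53 → $4,900; Halvorsen 47,821.10 → $47,800.

Orozco: $28,600 | Andrade: $33,900 | Chaudhri: $25,500 | Kowalski: $4,900 | Halvorsen: $47,800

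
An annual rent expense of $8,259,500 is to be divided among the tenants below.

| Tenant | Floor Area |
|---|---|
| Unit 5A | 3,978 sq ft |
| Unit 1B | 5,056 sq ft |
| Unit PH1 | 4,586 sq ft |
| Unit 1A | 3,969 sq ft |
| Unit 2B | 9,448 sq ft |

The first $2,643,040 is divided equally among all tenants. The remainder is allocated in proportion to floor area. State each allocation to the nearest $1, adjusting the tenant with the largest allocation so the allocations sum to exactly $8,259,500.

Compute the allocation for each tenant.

First tranche $2,643,040 split equally: $528,608 each.
Remainder $5,616,460 by floor area (total 27,037): Unit 5A 826,359.35 → $826,359; Unit 1B 1,050,294.85 → $1,050,295; Unit PH1 952,660.63 → $952,661; Unit 1A 824,489.76 → $824,490; Unit 2B 1,962,655.40 → $1,962,655.
Totals: Unit 5A $528,608 + $826,359 = $1,354,967; Unit 1B $528,608 + $1,050,295 = $1,578,903; Unit PH1 $528,608 + $952,661 = $1,481,269; Unit 1A $528,608 + $824,490 = $1,353,098; Unit 2B $528,608 + $1,962,655 = $2,491,263.

Unit 5A: $1,354,967 | Unit 1B: $1,578,903 | Unit PH1: $1,481,269 | Unit 1A: $1,353,098 | Unit 2B: $2,491,263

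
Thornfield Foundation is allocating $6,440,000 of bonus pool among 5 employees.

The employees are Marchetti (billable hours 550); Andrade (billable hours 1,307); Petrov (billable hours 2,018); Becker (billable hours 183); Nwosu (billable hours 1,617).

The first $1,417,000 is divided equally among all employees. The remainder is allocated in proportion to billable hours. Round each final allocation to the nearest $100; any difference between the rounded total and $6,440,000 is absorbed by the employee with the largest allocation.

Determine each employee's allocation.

Marchetti: $770,200 | Andrade: $1,440,200 | Petrov: $2,069,600 | Becker: $445,400 | Nwosu: $1,714,600

First tranche $1,417,000 split equally: $283,400 each.
Remainder $5,023,000 by billable hours (total 5,675): Marchetti 486,810.57 → $486,800; Andrade 1,156,838.94 → $1,156,800; Petrov 1,786,152.25 → $1,786,200; Becker 161,975.15 → $162,000; Nwosu 1,431,223.08 → $1,431,200.
Totals: Marchetti $283,400 + $486,800 = $770,200; Andrade $283,400 + $1,156,800 = $1,440,200; Petrov $283,400 + $1,786,200 = $2,069,600; Becker $283,400 + $162,000 = $445,400; Nwosu $283,400 + $1,431,200 = $1,714,600.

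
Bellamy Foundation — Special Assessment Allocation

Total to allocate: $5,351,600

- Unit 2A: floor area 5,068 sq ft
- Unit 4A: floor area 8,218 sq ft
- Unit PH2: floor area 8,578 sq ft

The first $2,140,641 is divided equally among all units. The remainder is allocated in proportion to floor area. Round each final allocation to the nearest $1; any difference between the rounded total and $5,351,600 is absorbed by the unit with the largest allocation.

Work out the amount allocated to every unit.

First tranche $2,140,641 split equally: $713,547 each.
Remainder $3,210,959 by floor area (total 21,864): Unit 2A 744,289.25 → $744,289; Unit 4A 1,206,899.98 → $1,206,900; Unit PH2 1,259,769.77 → $1,259,770.
Totals: Unit 2A $713,547 + $744,289 = $1,457,836; Unit 4A $713,547 + $1,206,900 = $1,920,447; Unit PH2 $713,547 + $1,259,770 = $1,973,317.

Unit 2A: $1,457,836 · Unit 4A: $1,920,447 · Unit PH2: $1,973,317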